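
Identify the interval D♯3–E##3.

The letter names run D→E, a span of 1 letter step, so the interval is some kind of second.
D# to E## is 3 semitones. A major second is 2, so 3 makes it augmented.

augmented second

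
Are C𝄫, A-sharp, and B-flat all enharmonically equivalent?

Yes

Cbb = pitch class 10 and A# = pitch class 10 and Bb = pitch class 10 — the same pitch class, so they are enharmonic equivalents.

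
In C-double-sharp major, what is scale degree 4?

F##

The C## major scale runs C## D## E## F## G## A## B##.
Degree 4 is F##.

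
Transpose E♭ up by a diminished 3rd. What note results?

Gbb

E up a major third is G#, so the target letter is G.
From Eb, a diminished third is 2 semitones up: Gbb.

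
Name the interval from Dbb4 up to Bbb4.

Counting letters D–E–F–G–A–B gives a sixth.
Dbb→Bbb = 9 semitones, exactly the major sixth.

major sixth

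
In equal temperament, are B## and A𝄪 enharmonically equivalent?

Two spellings are enharmonically equivalent only if they share a pitch class.
Here B## → 1, A## → 11; 1 ≠ 11, so they are not.

No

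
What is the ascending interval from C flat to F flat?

perfect fourth

Counting letters C–D–E–F gives a fourth.
Cb→Fb = 5 semitones, exactly the perfect fourth.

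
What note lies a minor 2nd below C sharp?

B#

C down a major second is Bb, so the target letter is B.
From C#, a minor second is 1 semitone down: B#.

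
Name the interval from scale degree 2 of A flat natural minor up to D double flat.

diminished third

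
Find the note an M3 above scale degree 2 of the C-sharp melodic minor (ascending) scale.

Scale degree 2 of C# melodic minor (ascending) is D#.
A major third (4 semitones) above D# lands on the letter F, giving F##.

F##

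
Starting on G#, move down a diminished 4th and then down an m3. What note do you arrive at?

A diminished fourth down from G# is D## (letter D, 4 semitones down).
A minor third down from D## is B## (letter B, 3 semitones down).

B##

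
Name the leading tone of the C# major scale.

The C# major scale runs C# D# E# F# G# A# B#.
Degree 7 is B#.

B#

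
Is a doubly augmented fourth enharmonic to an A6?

A doubly augmented fourth spans 7 semitones; an augmented sixth spans 10.
The spans differ, so they are not enharmonic equivalents.

No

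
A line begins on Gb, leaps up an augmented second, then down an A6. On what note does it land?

Cb

An augmented second up from Gb is A (letter A, 3 semitones up).
An augmented sixth down from A is Cb (letter C, 10 semitones down).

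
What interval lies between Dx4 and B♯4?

minor sixth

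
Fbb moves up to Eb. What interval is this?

augmented seventh

The letter names run F→E, a span of 6 letter steps, so the interval is some kind of seventh.
Fbb to Eb is 12 semitones. A major seventh is 11, so 12 makes it augmented.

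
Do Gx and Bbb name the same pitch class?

Yes

G## = pitch class 9 and Bbb = pitch class 9 — the same pitch class, so they are enharmonic equivalents.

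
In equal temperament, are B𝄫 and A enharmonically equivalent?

Bbb is pitch class 9; A is pitch class 9.
All spellings map to pitch class 9, so they are enharmonically equivalent.

Yes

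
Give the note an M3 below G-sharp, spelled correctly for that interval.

E

A third below G lands on the letter E.
A major third spans 4 semitones, so G# moves to pitch class 4. On the letter E that is E.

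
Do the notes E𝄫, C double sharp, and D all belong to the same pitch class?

Yes

Ebb = pitch class 2 and C## = pitch class 2 and D = pitch class 2 — the same pitch class, so they are enharmonic equivalents.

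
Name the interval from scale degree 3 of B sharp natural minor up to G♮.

Scale degree 3 of B# natural minor is D#.
D# up to G: letters D→G make it a fourth; 4 semitones makes it diminished.

diminished fourth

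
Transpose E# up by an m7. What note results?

D#

A seventh above E lands on the letter D.
A minor seventh spans 10 semitones, so E# moves to pitch class 3. On the letter D that is D#.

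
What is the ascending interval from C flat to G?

Counting letters C–D–E–F–G gives a fifth.
Cb→G = 8 semitones, 1 wider than the perfect fifth (7), so augmented.

augmented fifth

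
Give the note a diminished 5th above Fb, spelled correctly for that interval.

F up a perfect fifth is C, so the target letter is C.
From Fb, a diminished fifth is 6 semitones up: Cbb.

Cbb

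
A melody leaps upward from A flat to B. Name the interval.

augmented second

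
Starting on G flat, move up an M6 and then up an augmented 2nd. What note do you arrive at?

A major sixth up from Gb is Eb (letter E, 9 semitones up).
An augmented second up from Eb is F# (letter F, 3 semitones up).

F#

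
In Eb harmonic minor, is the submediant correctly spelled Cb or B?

Cb

Each scale degree takes a distinct letter name. Degree 6 of a scale on E must use the letter C.
Cb and B are enharmonically the same pitch, but only Cb uses the letter C, so it is the correct spelling here.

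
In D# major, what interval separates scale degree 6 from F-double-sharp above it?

Scale degree 6 of D# major is B#.
B# up to F##: letters B→F make it a fifth; 7 semitones makes it perfect.

perfect fifth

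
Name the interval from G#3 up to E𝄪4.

augmented sixth

The letter names run G→E, a span of 5 letter steps, so the interval is some kind of sixth.
G# to E## is 10 semitones. A major sixth is 9, so 10 makes it augmented.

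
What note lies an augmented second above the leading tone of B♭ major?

The leading tone of Bb major is A.
An augmented second (3 semitones) above A lands on the letter B, giving B#.

B#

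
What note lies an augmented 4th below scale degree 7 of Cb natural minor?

Fbb

Scale degree 7 of Cb natural minor is Bbb.
An augmented fourth (6 semitones) below Bbb lands on the letter F, giving Fbb.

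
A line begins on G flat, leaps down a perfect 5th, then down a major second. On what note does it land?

A perfect fifth down from Gb is Cb (letter C, 7 semitones down).
A major second down from Cb is Bbb (letter B, 2 semitones down).

Bbb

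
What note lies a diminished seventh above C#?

Bb

A seventh above C lands on the letter B.
A diminished seventh spans 9 semitones, so C# moves to pitch class 10. On the letter B that is Bb.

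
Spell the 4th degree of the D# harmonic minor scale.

G#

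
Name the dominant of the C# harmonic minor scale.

G#

The C# harmonic minor scale runs C# D# E F# G# A B#.
Degree 5 is G#.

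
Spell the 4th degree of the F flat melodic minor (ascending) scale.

Bbb

The Fb melodic minor (ascending) scale runs Fb Gb Abb Bbb Cb Db Eb.
Degree 4 is Bbb.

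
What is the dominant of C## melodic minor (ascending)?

G##

The C## melodic minor (ascending) scale runs C## D## E# F## G## A## B##.
Degree 5 is G##.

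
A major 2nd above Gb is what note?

A second above G lands on the letter A.
A major second spans 2 semitones, so Gb moves to pitch class 8. On the letter A that is Ab.

Ab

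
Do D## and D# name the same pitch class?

D## is pitch class 4; D# is pitch class 3.
The pitch classes differ (4 vs. 3), so they are not enharmonic equivalents.

No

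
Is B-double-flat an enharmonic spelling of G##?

Bbb = pitch class 9 and G## = pitch class 9 — the same pitch class, so they are enharmonic equivalents.

Yes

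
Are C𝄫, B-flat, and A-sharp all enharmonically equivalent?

Cbb = pitch class 10 and Bb = pitch class 10 and A# = pitch class 10 — the same pitch class, so they are enharmonic equivalents.

Yes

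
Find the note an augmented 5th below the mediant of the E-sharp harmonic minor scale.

C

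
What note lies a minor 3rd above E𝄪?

G##

E up a major third is G#, so the target letter is G.
From E##, a minor third is 3 semitones up: G##.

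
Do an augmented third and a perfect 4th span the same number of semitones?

Yes

An augmented third spans 5 semitones; a perfect fourth spans 5.
They are enharmonically equivalent.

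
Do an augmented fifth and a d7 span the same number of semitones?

No

An augmented fifth spans 8 semitones; a diminished seventh spans 9.
The spans differ, so they are not enharmonic equivalents.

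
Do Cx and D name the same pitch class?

C## = pitch class 2 and D = pitch class 2 — the same pitch class, so they are enharmonic equivalents.

Yes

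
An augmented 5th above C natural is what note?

C up a perfect fifth is G, so the target letter is G.
From C, an augmented fifth is 8 semitones up: G#.

G#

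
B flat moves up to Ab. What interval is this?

minor seventh

The letter names run B→A, a span of 6 letter steps, so the interval is some kind of seventh.
Bb to Ab is 10 semitones. A major seventh is 11, so 10 makes it minor.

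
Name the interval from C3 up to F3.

perfect fourth

Counting letters C–D–E–F gives a fourth.
C→F = 5 semitones, exactly the perfect fourth.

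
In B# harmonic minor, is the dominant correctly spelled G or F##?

F##

Each scale degree takes a distinct letter name. Degree 5 of a scale on B must use the letter F.
F## and G are enharmonically the same pitch, but only F## uses the letter F, so it is the correct spelling here.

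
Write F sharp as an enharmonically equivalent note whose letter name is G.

F# is pitch class 6. The letter G alone is pitch class 7.
To reach pitch class 6 from G requires an offset of -1 semitone, i.e. flat: Gb.

Gb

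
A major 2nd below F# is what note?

F down a major second is Eb, so the target letter is E.
From F#, a major second is 2 semitones down: E.

E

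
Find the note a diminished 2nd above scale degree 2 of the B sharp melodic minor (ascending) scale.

Scale degree 2 of B# melodic minor (ascending) is C##.
A diminished second (0 semitones) above C## lands on the letter D, giving D.

D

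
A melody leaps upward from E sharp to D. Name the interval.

The letter names run E→D, a span of 6 letter steps, so the interval is some kind of seventh.
E# to D is 9 semitones. A major seventh is 11, so 9 makes it diminished.

diminished seventh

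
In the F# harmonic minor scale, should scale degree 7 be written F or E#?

E#

Each scale degree takes a distinct letter name. Degree 7 of a scale on F must use the letter E.
E# and F are enharmonically the same pitch, but only E# uses the letter E, so it is the correct spelling here.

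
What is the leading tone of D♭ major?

C

Degree 7 takes the letter 6 steps above D, which is C.
In major, degree 7 sits 11 semitones above the tonic. Db + 11 semitones is pitch class 0, spelled on C as C.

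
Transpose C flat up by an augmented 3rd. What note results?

E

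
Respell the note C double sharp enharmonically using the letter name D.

Plain D sits at the same pitch as C##, so on the letter D the same pitch needs a natural: D.

D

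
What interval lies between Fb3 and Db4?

major sixth

The letter names run F→D, a span of 5 letter steps, so the interval is some kind of sixth.
Fb to Db is 9 semitones. A major sixth is 9, so 9 makes it major.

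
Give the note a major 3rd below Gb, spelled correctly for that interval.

A third below G lands on the letter E.
A major third spans 4 semitones, so Gb moves to pitch class 2. On the letter E that is Ebb.

Ebb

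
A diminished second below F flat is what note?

E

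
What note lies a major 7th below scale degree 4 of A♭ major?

Ebb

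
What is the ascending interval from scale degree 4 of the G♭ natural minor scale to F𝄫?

diminished fourth

Scale degree 4 of Gb natural minor is Cb.
Cb up to Fbb: letters C→F make it a fourth; 4 semitones makes it diminished.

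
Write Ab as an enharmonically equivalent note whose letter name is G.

G#

Plain G sits 1 semitone below Ab, so on the letter G the same pitch needs a sharp: G#.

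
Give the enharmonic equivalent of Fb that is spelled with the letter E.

Plain E sits at the same pitch as Fb, so on the letter E the same pitch needs a natural: E.

E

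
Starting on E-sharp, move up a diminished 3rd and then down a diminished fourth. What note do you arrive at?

D#

A diminished third up from E# is G (letter G, 2 semitones up).
A diminished fourth down from G is D# (letter D, 4 semitones down).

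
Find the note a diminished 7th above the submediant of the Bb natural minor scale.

The submediant of Bb natural minor is Gb.
A diminished seventh (9 semitones) above Gb lands on the letter F, giving Fbb.

Fbb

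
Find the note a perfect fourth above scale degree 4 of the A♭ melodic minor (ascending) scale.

Gb

Scale degree 4 of Ab melodic minor (ascending) is Db.
A perfect fourth (5 semitones) above Db lands on the letter G, giving Gb.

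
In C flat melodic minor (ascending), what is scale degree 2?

Db

Degree 2 takes the letter 1 step above C, which is D.
In melodic minor (ascending), degree 2 sits 2 semitones above the tonic. Cb + 2 semitones is pitch class 1, spelled on D as Db.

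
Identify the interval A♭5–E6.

augmented fifth

Counting letters A–B–C–D–E gives a fifth.
Ab→E = 8 semitones, 1 wider than the perfect fifth (7), so augmented.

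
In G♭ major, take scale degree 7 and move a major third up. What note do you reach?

Scale degree 7 of Gb major is F.
A major third (4 semitones) above F lands on the letter A, giving A.

A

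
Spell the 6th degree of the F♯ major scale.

D#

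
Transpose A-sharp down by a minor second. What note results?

G##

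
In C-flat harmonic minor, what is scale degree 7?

Bb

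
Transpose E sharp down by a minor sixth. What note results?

G##

E down a major sixth is G, so the target letter is G.
From E#, a minor sixth is 8 semitones down: G##.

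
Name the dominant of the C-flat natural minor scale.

Gb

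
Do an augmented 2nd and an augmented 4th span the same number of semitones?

No

An augmented second spans 3 semitones; an augmented fourth spans 6.
The spans differ, so they are not enharmonic equivalents.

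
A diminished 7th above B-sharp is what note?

A

B up a major seventh is A#, so the target letter is A.
From B#, a diminished seventh is 9 semitones up: A.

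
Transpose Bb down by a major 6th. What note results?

Db

B down a major sixth is D, so the target letter is D.
From Bb, a major sixth is 9 semitones down: Db.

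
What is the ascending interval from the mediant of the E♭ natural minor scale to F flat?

The mediant of Eb natural minor is Gb.
Gb up to Fb: letters G→F make it a seventh; 10 semitones makes it minor.

minor seventh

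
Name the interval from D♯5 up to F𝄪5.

The letter names run D→F, a span of 2 letter steps, so the interval is some kind of third.
D# to F## is 4 semitones. A major third is 4, so 4 makes it major.

major third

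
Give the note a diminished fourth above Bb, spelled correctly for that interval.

Ebb

B up a perfect fourth is E, so the target letter is E.
From Bb, a diminished fourth is 4 semitones up: Ebb.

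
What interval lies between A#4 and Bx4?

The letter names run A→B, a span of 1 letter step, so the interval is some kind of second.
A# to B## is 3 semitones. A major second is 2, so 3 makes it augmented.

augmented second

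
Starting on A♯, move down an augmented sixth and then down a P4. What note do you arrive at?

An augmented sixth down from A# is C (letter C, 10 semitones down).
A perfect fourth down from C is G (letter G, 5 semitones down).

G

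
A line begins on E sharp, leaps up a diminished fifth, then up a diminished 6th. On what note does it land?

Gb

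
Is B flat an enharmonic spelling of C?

No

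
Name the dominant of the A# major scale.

E#

The A# major scale runs A# B# C## D# E# F## G##.
Degree 5 is E#.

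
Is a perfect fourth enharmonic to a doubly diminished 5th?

Yes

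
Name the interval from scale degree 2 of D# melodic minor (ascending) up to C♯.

minor sixth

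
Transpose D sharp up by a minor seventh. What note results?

D up a major seventh is C#, so the target letter is C.
From D#, a minor seventh is 10 semitones up: C#.

C#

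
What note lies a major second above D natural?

E

A second above D lands on the letter E.
A major second spans 2 semitones, so D moves to pitch class 4. On the letter E that is E.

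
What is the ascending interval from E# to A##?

The letter names run E→A, a span of 3 letter steps, so the interval is some kind of fourth.
E# to A## is 6 semitones. A perfect fourth is 5, so 6 makes it augmented.

augmented fourth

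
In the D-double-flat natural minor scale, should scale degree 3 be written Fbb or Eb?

Fbb

Each scale degree takes a distinct letter name. Degree 3 of a scale on D must use the letter F.
Fbb and Eb are enharmonically the same pitch, but only Fbb uses the letter F, so it is the correct spelling here.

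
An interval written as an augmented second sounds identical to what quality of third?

minor

An augmented second spans 3 semitones.
A third spanning 3 semitones is minor (the major third is 4).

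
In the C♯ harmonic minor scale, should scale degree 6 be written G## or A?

Each scale degree takes a distinct letter name. Degree 6 of a scale on C must use the letter A.
A and G## are enharmonically the same pitch, but only A uses the letter A, so it is the correct spelling here.

A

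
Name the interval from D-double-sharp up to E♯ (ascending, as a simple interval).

minor second

The letter names run D→E, a span of 1 letter step, so the interval is some kind of second.
D## to E# is 1 semitone. A major second is 2, so 1 makes it minor.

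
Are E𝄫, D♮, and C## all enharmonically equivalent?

Yes

Ebb = pitch class 2 and D = pitch class 2 and C## = pitch class 2 — the same pitch class, so they are enharmonic equivalents.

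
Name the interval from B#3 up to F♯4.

The letter names run B→F, a span of 4 letter steps, so the interval is some kind of fifth.
B# to F# is 6 semitones. A perfect fifth is 7, so 6 makes it diminished.

diminished fifth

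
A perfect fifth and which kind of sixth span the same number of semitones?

diminished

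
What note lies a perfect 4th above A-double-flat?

Dbb

A fourth above A lands on the letter D.
A perfect fourth spans 5 semitones, so Abb moves to pitch class 0. On the letter D that is Dbb.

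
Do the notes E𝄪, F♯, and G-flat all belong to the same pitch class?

Yes

E## is pitch class 6; F# is pitch class 6; Gb is pitch class 6.
All spellings map to pitch class 6, so they are enharmonically equivalent.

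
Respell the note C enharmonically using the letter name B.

B#

Plain B sits 1 semitone below C, so on the letter B the same pitch needs a sharp: B#.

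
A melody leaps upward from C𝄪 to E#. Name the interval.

minor third

The letter names run C→E, a span of 2 letter steps, so the interval is some kind of third.
C## to E# is 3 semitones. A major third is 4, so 3 makes it minor.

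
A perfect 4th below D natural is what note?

A

D down a perfect fourth is A, so the target letter is A.
From D, a perfect fourth is 5 semitones down: A.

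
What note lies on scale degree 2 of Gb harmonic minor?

The Gb harmonic minor scale runs Gb Ab Bbb Cb Db Ebb F.
Degree 2 is Ab.

Ab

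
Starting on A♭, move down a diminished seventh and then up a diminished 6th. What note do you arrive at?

Gb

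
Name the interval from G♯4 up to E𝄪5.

Counting letters G–A–B–C–D–E gives a sixth.
G#→E## = 10 semitones, 1 wider than the major sixth (9), so augmented.

augmented sixth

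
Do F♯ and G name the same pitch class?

No

Two spellings are enharmonically equivalent only if they share a pitch class.
Here F# → 6, G → 7; 6 ≠ 7, so they are not.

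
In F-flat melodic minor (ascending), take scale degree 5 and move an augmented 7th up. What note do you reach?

Scale degree 5 of Fb melodic minor (ascending) is Cb.
An augmented seventh (12 semitones) above Cb lands on the letter B, giving B.

B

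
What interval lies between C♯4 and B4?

Counting letters C–D–E–F–G–A–B gives a seventh.
C#→B = 10 semitones, 1 narrower than the major seventh (11), so minor.

minor seventh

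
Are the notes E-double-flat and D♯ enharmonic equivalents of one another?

Ebb is pitch class 2; D# is pitch class 3.
The pitch classes differ (2 vs. 3), so they are not enharmonic equivalents.

No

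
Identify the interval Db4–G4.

augmented fourth

The letter names run D→G, a span of 3 letter steps, so the interval is some kind of fourth.
Db to G is 6 semitones. A perfect fourth is 5, so 6 makes it augmented.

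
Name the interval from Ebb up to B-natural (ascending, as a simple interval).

doubly augmented fifth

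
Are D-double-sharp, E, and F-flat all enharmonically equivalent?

Yes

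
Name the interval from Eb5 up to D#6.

The letter names run E→D, a span of 6 letter steps, so the interval is some kind of seventh.
Eb to D# is 12 semitones. A major seventh is 11, so 12 makes it augmented.

augmented seventh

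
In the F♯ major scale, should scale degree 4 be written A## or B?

B

Each scale degree takes a distinct letter name. Degree 4 of a scale on F must use the letter B.
B and A## are enharmonically the same pitch, but only B uses the letter B, so it is the correct spelling here.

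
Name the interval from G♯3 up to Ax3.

augmented second

Counting letters G–A gives a second.
G#→A## = 3 semitones, 1 wider than the major second (2), so augmented.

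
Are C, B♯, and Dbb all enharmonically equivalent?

C is pitch class 0; B# is pitch class 0; Dbb is pitch class 0.
All spellings map to pitch class 0, so they are enharmonically equivalent.

Yes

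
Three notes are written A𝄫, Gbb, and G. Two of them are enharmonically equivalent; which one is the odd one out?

Gbb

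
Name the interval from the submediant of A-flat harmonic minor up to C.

The submediant of Ab harmonic minor is Fb.
Fb up to C: letters F→C make it a fifth; 8 semitones makes it augmented.

augmented fifth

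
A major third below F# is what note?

D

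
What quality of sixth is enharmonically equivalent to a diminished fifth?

A diminished fifth spans 6 semitones.
A sixth spanning 6 semitones is doubly diminished (the major sixth is 9).

doubly diminished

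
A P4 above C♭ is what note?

Fb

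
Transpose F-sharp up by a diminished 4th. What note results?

F up a perfect fourth is Bb, so the target letter is B.
From F#, a diminished fourth is 4 semitones up: Bb.

Bb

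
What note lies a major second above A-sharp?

A second above A lands on the letter B.
A major second spans 2 semitones, so A# moves to pitch class 0. On the letter B that is B#.

B#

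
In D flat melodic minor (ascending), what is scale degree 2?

Eb

Degree 2 takes the letter 1 step above D, which is E.
In melodic minor (ascending), degree 2 sits 2 semitones above the tonic. Db + 2 semitones is pitch class 3, spelled on E as Eb.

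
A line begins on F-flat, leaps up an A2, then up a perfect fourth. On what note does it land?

C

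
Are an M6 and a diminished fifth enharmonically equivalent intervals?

No

A major sixth spans 9 semitones; a diminished fifth spans 6.
The spans differ, so they are not enharmonic equivalents.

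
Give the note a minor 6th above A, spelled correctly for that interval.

A sixth above A lands on the letter F.
A minor sixth spans 8 semitones, so A moves to pitch class 5. On the letter F that is F.

F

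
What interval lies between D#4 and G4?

The letter names run D→G, a span of 3 letter steps, so the interval is some kind of fourth.
D# to G is 4 semitones. A perfect fourth is 5, so 4 makes it diminished.

diminished fourth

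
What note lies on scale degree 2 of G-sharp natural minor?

A#

Degree 2 takes the letter 1 step above G, which is A.
In natural minor, degree 2 sits 2 semitones above the tonic. G# + 2 semitones is pitch class 10, spelled on A as A#.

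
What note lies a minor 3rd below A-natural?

A third below A lands on the letter F.
A minor third spans 3 semitones, so A moves to pitch class 6. On the letter F that is F#.

F#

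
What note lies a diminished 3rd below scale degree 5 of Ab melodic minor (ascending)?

C#

Scale degree 5 of Ab melodic minor (ascending) is Eb.
A diminished third (2 semitones) below Eb lands on the letter C, giving C#.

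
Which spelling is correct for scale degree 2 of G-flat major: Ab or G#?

Ab

Each scale degree takes a distinct letter name. Degree 2 of a scale on G must use the letter A.
Ab and G# are enharmonically the same pitch, but only Ab uses the letter A, so it is the correct spelling here.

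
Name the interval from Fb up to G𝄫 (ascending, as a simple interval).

minor second

The letter names run F→G, a span of 1 letter step, so the interval is some kind of second.
Fb to Gbb is 1 semitone. A major second is 2, so 1 makes it minor.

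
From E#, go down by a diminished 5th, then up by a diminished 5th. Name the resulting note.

A diminished fifth down from E# is A## (letter A, 6 semitones down).
A diminished fifth up from A## is E# (letter E, 6 semitones up).

E#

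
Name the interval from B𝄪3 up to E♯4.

The letter names run B→E, a span of 3 letter steps, so the interval is some kind of fourth.
B## to E# is 4 semitones. A perfect fourth is 5, so 4 makes it diminished.

diminished fourth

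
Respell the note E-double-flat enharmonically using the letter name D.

D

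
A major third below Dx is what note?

B#

A third below D lands on the letter B.
A major third spans 4 semitones, so D## moves to pitch class 0. On the letter B that is B#.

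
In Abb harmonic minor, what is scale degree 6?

The Abb harmonic minor scale runs Abb Bbb Cbb Dbb Ebb Fbb Gb.
Degree 6 is Fbb.

Fbb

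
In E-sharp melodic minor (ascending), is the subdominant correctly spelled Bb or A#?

A#

Each scale degree takes a distinct letter name. Degree 4 of a scale on E must use the letter A.
A# and Bb are enharmonically the same pitch, but only A# uses the letter A, so it is the correct spelling here.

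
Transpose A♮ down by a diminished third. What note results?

F##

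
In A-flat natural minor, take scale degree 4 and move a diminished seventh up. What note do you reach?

Cbb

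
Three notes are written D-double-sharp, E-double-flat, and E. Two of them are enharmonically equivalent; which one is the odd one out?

In 12-tone equal temperament, enharmonic equivalents share a pitch class. D## is pitch class 4; Ebb is pitch class 2; E is pitch class 4.
D## and E share pitch class 4, while Ebb is pitch class 2.

Ebb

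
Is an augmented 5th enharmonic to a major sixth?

No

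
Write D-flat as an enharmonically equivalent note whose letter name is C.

Plain C sits 1 semitone below Db, so on the letter C the same pitch needs a sharp: C#.

C#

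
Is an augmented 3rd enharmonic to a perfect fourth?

Yes

An augmented third spans 5 semitones; a perfect fourth spans 5.
They are enharmonically equivalent.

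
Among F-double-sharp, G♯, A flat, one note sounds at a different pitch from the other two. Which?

F##

In 12-tone equal temperament, enharmonic equivalents share a pitch class. F## is pitch class 7; G# is pitch class 8; Ab is pitch class 8.
G# and Ab share pitch class 8, while F## is pitch class 7.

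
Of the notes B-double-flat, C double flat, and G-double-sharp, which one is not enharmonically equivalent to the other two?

Cbb

In 12-tone equal temperament, enharmonic equivalents share a pitch class. Bbb is pitch class 9; Cbb is pitch class 10; G## is pitch class 9.
Bbb and G## share pitch class 9, while Cbb is pitch class 10.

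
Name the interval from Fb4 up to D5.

augmented sixth

Counting letters F–G–A–B–C–D gives a sixth.
Fb→D = 10 semitones, 1 wider than the major sixth (9), so augmented.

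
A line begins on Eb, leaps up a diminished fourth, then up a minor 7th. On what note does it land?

Gbb

A diminished fourth up from Eb is Abb (letter A, 4 semitones up).
A minor seventh up from Abb is Gbb (letter G, 10 semitones up).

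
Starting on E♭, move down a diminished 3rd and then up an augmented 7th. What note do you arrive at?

B##

A diminished third down from Eb is C# (letter C, 2 semitones down).
An augmented seventh up from C# is B## (letter B, 12 semitones up).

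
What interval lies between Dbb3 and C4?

Counting letters D–E–F–G–A–B–C gives a seventh.
Dbb→C = 12 semitones, 1 wider than the major seventh (11), so augmented.

augmented seventh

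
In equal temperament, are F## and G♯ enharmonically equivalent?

F## is pitch class 7; G# is pitch class 8.
The pitch classes differ (7 vs. 8), so they are not enharmonic equivalents.

No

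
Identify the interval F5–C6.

Counting letters F–G–A–B–C gives a fifth.
F→C = 7 semitones, exactly the perfect fifth.

perfect fifth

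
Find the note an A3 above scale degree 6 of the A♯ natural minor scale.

Scale degree 6 of A# natural minor is F#.
An augmented third (5 semitones) above F# lands on the letter A, giving A##.

A##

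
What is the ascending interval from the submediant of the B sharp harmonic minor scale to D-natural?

diminished fifth

The submediant of B# harmonic minor is G#.
G# up to D: letters G→D make it a fifth; 6 semitones makes it diminished.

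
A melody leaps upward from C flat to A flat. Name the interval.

major sixth

Counting letters C–D–E–F–G–A gives a sixth.
Cb→Ab = 9 semitones, exactly the major sixth.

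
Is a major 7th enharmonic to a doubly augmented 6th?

Yes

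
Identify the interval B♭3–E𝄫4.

diminished fourth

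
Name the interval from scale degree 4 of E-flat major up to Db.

perfect fourth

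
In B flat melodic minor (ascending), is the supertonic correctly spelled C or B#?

C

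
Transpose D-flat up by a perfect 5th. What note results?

Ab

A fifth above D lands on the letter A.
A perfect fifth spans 7 semitones, so Db moves to pitch class 8. On the letter A that is Ab.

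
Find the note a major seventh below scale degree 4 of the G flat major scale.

Scale degree 4 of Gb major is Cb.
A major seventh (11 semitones) below Cb lands on the letter D, giving Dbb.

Dbb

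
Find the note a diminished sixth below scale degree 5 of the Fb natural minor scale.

E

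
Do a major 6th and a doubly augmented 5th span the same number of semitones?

Yes

A major sixth spans 9 semitones; a doubly augmented fifth spans 9.
They are enharmonically equivalent.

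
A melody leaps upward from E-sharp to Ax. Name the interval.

augmented fourth

Counting letters E–F–G–A gives a fourth.
E#→A## = 6 semitones, 1 wider than the perfect fourth (5), so augmented.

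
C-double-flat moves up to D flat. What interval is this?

The letter names run C→D, a span of 1 letter step, so the interval is some kind of second.
Cbb to Db is 3 semitones. A major second is 2, so 3 makes it augmented.

augmented second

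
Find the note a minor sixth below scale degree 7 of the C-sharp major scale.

D##

Scale degree 7 of C# major is B#.
A minor sixth (8 semitones) below B# lands on the letter D, giving D##.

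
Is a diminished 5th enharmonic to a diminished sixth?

No

A diminished fifth spans 6 semitones; a diminished sixth spans 7.
The spans differ, so they are not enharmonic equivalents.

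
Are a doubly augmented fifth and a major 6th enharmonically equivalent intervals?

A doubly augmented fifth spans 9 semitones; a major sixth spans 9.
They are enharmonically equivalent.

Yes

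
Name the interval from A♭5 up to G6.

Counting letters A–B–C–D–E–F–G gives a seventh.
Ab→G = 11 semitones, exactly the major seventh.

major seventh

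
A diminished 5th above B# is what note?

A fifth above B lands on the letter F.
A diminished fifth spans 6 semitones, so B# moves to pitch class 6. On the letter F that is F#.

F#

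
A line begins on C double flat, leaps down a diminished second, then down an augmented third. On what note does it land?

A diminished second down from Cbb is Bb (letter B, 0 semitones down).
An augmented third down from Bb is Gbb (letter G, 5 semitones down).

Gbb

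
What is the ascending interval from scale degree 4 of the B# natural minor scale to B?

diminished fifth

Scale degree 4 of B# natural minor is E#.
E# up to B: letters E→B make it a fifth; 6 semitones makes it diminished.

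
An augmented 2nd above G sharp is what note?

A##

A second above G lands on the letter A.
An augmented second spans 3 semitones, so G# moves to pitch class 11. On the letter A that is A##.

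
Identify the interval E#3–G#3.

minor third

Counting letters E–F–G gives a third.
E#→G# = 3 semitones, 1 narrower than the major third (4), so minor.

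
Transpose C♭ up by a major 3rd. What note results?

Eb

C up a major third is E, so the target letter is E.
From Cb, a major third is 4 semitones up: Eb.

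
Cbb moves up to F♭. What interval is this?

The letter names run C→F, a span of 3 letter steps, so the interval is some kind of fourth.
Cbb to Fb is 6 semitones. A perfect fourth is 5, so 6 makes it augmented.

augmented fourth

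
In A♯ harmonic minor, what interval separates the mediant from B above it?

minor seventh

The mediant of A# harmonic minor is C#.
C# up to B: letters C→B make it a seventh; 10 semitones makes it minor.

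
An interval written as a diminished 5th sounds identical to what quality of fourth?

A diminished fifth spans 6 semitones.
A fourth spanning 6 semitones is augmented (the perfect fourth is 5).

augmented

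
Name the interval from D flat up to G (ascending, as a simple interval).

Counting letters D–E–F–G gives a fourth.
Db→G = 6 semitones, 1 wider than the perfect fourth (5), so augmented.

augmented fourth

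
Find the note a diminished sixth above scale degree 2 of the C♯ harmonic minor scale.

Bb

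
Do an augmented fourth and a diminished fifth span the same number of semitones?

Yes

An augmented fourth spans 6 semitones; a diminished fifth spans 6.
They are enharmonically equivalent.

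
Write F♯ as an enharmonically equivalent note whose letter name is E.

E##

Plain E sits 2 semitones below F#, so on the letter E the same pitch needs a double sharp: E##.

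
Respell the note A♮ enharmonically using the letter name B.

Bbb

A is pitch class 9. The letter B alone is pitch class 11.
To reach pitch class 9 from B requires an offset of -2 semitones, i.e. double flat: Bbb.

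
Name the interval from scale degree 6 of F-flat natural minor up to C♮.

augmented seventh

Scale degree 6 of Fb natural minor is Dbb.
Dbb up to C: letters D→C make it a seventh; 12 semitones makes it augmented.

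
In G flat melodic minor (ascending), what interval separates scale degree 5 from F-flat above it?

Scale degree 5 of Gb melodic minor (ascending) is Db.
Db up to Fb: letters D→F make it a third; 3 semitones makes it minor.

minor third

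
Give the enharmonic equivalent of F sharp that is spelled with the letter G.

Gb

F# is pitch class 6. The letter G alone is pitch class 7.
To reach pitch class 6 from G requires an offset of -1 semitone, i.e. flat: Gb.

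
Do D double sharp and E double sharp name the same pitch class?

D## is pitch class 4; E## is pitch class 6.
The pitch classes differ (4 vs. 6), so they are not enharmonic equivalents.

No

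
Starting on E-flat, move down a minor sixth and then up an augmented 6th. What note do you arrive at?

A minor sixth down from Eb is G (letter G, 8 semitones down).
An augmented sixth up from G is E# (letter E, 10 semitones up).

E#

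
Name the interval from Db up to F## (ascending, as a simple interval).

The letter names run D→F, a span of 2 letter steps, so the interval is some kind of third.
Db to F## is 6 semitones. A major third is 4, so 6 makes it doubly augmented.

doubly augmented third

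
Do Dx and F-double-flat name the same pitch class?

No

D## is pitch class 4; Fbb is pitch class 3.
The pitch classes differ (4 vs. 3), so they are not enharmonic equivalents.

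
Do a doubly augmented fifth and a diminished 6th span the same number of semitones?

A doubly augmented fifth spans 9 semitones; a diminished sixth spans 7.
The spans differ, so they are not enharmonic equivalents.

No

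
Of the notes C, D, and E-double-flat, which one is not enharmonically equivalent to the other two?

In 12-tone equal temperament, enharmonic equivalents share a pitch class. C is pitch class 0; D is pitch class 2; Ebb is pitch class 2.
D and Ebb share pitch class 2, while C is pitch class 0.

C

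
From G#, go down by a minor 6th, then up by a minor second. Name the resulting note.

C#

A minor sixth down from G# is B# (letter B, 8 semitones down).
A minor second up from B# is C# (letter C, 1 semitone up).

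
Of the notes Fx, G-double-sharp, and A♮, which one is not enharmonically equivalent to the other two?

F##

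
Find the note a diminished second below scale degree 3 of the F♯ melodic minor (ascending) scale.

G##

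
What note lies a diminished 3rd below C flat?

A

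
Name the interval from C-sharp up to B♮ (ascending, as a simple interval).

The letter names run C→B, a span of 6 letter steps, so the interval is some kind of seventh.
C# to B is 10 semitones. A major seventh is 11, so 10 makes it minor.

minor seventh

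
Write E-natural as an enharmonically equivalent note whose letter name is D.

E is pitch class 4. The letter D alone is pitch class 2.
To reach pitch class 4 from D requires an offset of +2 semitones, i.e. double sharp: D##.

D##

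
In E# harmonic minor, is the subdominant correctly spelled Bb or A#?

A#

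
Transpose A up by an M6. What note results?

A sixth above A lands on the letter F.
A major sixth spans 9 semitones, so A moves to pitch class 6. On the letter F that is F#.

F#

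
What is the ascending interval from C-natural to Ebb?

Counting letters C–D–E gives a third.
C→Ebb = 2 semitones, 2 narrower than the major third (4), so diminished.

diminished third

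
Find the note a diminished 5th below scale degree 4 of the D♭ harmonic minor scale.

C

Scale degree 4 of Db harmonic minor is Gb.
A diminished fifth (6 semitones) below Gb lands on the letter C, giving C.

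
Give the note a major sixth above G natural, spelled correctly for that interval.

E

A sixth above G lands on the letter E.
A major sixth spans 9 semitones, so G moves to pitch class 4. On the letter E that is E.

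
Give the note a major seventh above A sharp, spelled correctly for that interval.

G##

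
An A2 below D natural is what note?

Cb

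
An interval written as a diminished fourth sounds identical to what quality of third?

A diminished fourth spans 4 semitones.
A third spanning 4 semitones is major (the major third is 4).

major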